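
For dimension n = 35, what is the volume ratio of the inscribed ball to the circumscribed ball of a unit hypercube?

V_in/V_out = n^(-n/2) = 35^(-35/2) ≈ 9.52378e-28.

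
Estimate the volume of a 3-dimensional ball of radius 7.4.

V_3(7.4) = π^(3/2) · (7.4)^3 / Γ(3/2 + 1) ≈ 1697.4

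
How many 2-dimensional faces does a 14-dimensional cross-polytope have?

An n-cross-polytope has 2^(k+1)·C(n,k+1) k-faces. Here 2^3·C(14,3) = 8·364 = 2912.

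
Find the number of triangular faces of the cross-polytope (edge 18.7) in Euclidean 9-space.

f_2(9-orthoplex) = 2^3 · (9 choose 3) = 672.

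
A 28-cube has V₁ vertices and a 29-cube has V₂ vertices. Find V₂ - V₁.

V₁ = 2^28 = 268435456. V₂ = 2^29 = 536870912. V₂ - V₁ = 268435456.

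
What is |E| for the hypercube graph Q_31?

The 31-cube has n·2^(n-1) = 31·2^30 = 31·1073741824 = 33285996544 edges.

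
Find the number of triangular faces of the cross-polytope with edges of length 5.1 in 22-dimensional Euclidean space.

Each 2-face is the convex hull of 3 vertices, one chosen as ±e_i from each of 3 distinct axes: 2^3·C(22,3) = 12320.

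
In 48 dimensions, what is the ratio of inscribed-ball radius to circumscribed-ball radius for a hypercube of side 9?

r_in = 9/2 (half the side); r_out = 9√48/2 (half the diagonal). Ratio = 1/√48 ≈ 0.144338.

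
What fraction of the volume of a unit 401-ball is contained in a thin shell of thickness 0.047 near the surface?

V(inner)/V(outer) = ((1-0.047)/1)^401 ≈ 4.133e-09, so the shell fraction is 0.9999999959.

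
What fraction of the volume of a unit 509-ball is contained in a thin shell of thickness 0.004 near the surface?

V(inner)/V(outer) = ((1-0.004)/1)^509 ≈ 0.13, so the shell fraction is 0.869982.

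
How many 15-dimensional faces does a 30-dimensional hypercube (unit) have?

An n-cube has C(n,k)·2^(n-k) k-faces. Here C(30,15)·2^15 = 155117520·32768 = 5082890895360.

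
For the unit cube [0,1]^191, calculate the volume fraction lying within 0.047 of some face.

The inner cube has side 1-2·0.047 = 0.906 and volume (0.906)^191 ≈ 6.479e-09, so the shell holds 0.9999999935 of the volume.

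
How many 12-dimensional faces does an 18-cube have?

f_12(18-cube) = (18 choose 12) · 2^6 = 1188096.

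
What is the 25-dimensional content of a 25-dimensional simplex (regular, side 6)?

For a regular n-simplex with edge a, V = (a^n / n!)·√((n+1)/2^n). With a=6, n=25: V ≈ 1.61342e-09.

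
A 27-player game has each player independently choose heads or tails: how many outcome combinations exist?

An n-cube has 2^n vertices; for n = 27 that is 2^27 = 134217728.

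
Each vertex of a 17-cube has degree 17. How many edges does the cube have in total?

The 17-cube has n·2^(n-1) = 17·2^16 = 17·65536 = 1114112 edges.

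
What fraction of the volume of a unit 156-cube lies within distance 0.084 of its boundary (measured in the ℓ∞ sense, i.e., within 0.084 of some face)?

Shell fraction = 1 - (1-0.168)^156 ≈ 1 - 3.461e-13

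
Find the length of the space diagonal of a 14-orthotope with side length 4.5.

Diagonal = √14 · 4.5 ≈ 16.8375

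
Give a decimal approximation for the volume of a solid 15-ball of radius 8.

Volume = π^{15/2}·(8)^15/Γ(17/2) = 9007199254740992·π^7/2027025 ≈ 1.34208e+13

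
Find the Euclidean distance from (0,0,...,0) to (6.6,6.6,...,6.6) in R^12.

d = √(6.6² + 6.6² + ... + 6.6²) [12 terms] = √(12·6.6²) = 6.6√12 ≈ 22.8631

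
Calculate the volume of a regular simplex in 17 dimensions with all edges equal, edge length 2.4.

Volume = 2.4^17 · √(18/2^17) / 17! ≈ 9.58085e-11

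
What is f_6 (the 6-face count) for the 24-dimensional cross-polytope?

Number of 6-faces = 2^(6+1) · C(24,6+1) = 128 · 346104 = 44301312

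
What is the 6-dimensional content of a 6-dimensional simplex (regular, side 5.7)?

V = (5.7^6 / 6!) · √((6+1) / 2^6) ≈ 15.7534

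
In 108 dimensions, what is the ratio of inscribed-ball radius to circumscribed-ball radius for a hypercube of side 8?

Ratio = (s/2)/(s√108/2) = 108^(-1/2) ≈ 0.096225.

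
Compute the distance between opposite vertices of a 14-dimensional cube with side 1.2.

d = √(1.2² + 1.2² + ... + 1.2²) [14 terms] = √(14·1.2²) = 1.2√14 ≈ 4.48999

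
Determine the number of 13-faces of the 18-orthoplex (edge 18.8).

f_13(18-orthoplex) = 2^14 · (18 choose 14) = 50135040.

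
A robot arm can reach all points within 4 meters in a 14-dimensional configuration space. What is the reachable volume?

Volume = π^{14/2}·(4)^14/Γ(8) = 16777216·π^7/315 ≈ 1.60864e+08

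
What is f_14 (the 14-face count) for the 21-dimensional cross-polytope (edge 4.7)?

f_14(21-orthoplex) = 2^15 · (21 choose 15) = 1778122752.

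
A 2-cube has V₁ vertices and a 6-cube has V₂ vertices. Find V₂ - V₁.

V₁ = 2^2 = 4. V₂ = 2^6 = 64. V₂ - V₁ = 60.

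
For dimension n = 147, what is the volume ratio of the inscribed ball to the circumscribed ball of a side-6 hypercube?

V_in/V_out = n^(-n/2) = 147^(-147/2) ≈ 5.03705e-160.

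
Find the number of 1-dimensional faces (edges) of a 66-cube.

Number of 1-faces = C(66,1)·2^(66-1) = 66·36893488147419103232 = 2434970217729660813312.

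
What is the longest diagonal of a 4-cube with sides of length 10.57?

d = √(10.57² + 10.57² + ... + 10.57²) [4 terms] = √(4·10.57²) = 10.57√4 = 21.14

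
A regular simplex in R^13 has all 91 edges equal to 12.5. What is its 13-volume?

V_13 = √(14) · 12.5^13 / (13! · 2^(13/2)) ≈ 1207.59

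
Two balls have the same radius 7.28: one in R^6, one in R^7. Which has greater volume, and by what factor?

V_6(7.28) ≈ 769284, V_7(7.28) ≈ 5.12035e+06. The 7-ball is larger by a factor of 6.656.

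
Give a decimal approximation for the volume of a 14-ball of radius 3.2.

The n-ball volume is π^(n/2)·r^n/Γ(n/2+1). With n=14, r=3.2: V ≈ 7.07487e+06.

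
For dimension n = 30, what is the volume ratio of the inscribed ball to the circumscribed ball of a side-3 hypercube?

V_in/V_out = n^(-n/2) = 30^(-30/2) ≈ 6.96917e-23.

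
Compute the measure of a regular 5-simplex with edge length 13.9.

V = (13.9^5 / 5!) · √((5+1) / 2^5) ≈ 1872.38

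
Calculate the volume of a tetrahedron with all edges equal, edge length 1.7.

Volume = (√2/12) · 1.7³ = 0.579003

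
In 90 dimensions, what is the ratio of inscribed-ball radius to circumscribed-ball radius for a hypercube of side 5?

Ratio = (s/2)/(s√90/2) = 90^(-1/2) ≈ 0.105409.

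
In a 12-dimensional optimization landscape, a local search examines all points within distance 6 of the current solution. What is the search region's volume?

The n-ball volume is π^(n/2)·r^n/Γ(n/2+1). With n=12, r=6: V = 15116544·π^6/5 ≈ 2.90658e+09.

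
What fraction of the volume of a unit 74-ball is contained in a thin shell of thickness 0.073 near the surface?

V(inner)/V(outer) = ((1-0.073)/1)^74 ≈ 0.003664, so the shell fraction is 0.996336.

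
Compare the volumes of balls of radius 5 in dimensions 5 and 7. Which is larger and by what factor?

V_5(5) ≈ 16449.3, V_7(5) ≈ 369122. The 7-ball is larger by a factor of 22.44.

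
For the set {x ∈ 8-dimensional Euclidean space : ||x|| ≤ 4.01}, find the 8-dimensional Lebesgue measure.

The n-ball volume is π^(n/2)·r^n/Γ(n/2+1). With n=8, r=4.01: V ≈ 271358.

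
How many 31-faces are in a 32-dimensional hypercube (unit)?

Number of 31-faces = C(32,31) · 2^(32-31) = 32 · 2 = 64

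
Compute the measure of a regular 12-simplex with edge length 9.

V = (9^12 / 12!) · √((12+1) / 2^12) ≈ 33.2173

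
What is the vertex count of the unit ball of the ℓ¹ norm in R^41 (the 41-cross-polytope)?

The vertices are ±e_1, ..., ±e_41, so there are 2·41 = 82.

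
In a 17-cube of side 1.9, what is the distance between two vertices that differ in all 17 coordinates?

||(1.9,1.9,...,1.9)|| = √(17)·1.9 ≈ 7.8339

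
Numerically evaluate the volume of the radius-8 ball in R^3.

V = 2048·π/3 ≈ 2144.66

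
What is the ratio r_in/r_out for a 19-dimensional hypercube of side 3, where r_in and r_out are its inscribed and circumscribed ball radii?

r_in = 3/2 (half the side); r_out = 3√19/2 (half the diagonal). Ratio = 1/√19 ≈ 0.229416.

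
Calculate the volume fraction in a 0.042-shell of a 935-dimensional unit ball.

V(inner)/V(outer) = ((1-0.042)/1)^935 ≈ 3.774e-18, so the shell fraction is 1 - 3.774e-18.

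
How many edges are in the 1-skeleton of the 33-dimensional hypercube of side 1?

Each of the 2^33 = 8589934592 vertices has degree 33; total edges = 33·2^33/2 = 141733920768.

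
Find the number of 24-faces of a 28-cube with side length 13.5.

f_24(28-cube) = (28 choose 24) · 2^4 = 327600.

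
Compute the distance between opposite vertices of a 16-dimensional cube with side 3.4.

d = √(3.4² + 3.4² + ... + 3.4²) [16 terms] = √(16·3.4²) = 3.4√16 = 13.6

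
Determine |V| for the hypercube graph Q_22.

The 22-cube has 2^22 = 4194304 vertices.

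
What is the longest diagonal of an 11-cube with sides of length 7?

Diagonal = √11 · 7 ≈ 23.2164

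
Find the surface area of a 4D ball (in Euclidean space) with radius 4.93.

The surface area of an n-ball is 2π^(n/2) r^(n-1) / Γ(n/2). For n=4, r=4.93: 2365.21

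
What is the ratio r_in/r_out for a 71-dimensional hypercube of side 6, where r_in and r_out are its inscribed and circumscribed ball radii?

Ratio = (s/2)/(s√71/2) = 71^(-1/2) ≈ 0.118678.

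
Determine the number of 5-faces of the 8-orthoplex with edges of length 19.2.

Number of 5-faces = 2^(5+1) · C(8,5+1) = 64 · 28 = 1792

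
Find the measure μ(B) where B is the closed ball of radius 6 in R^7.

The n-ball volume is π^(n/2)·r^n/Γ(n/2+1). With n=7, r=6: V = 1492992·π^3/35 ≈ 1.32263e+06.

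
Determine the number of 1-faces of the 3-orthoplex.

Each 1-face is the convex hull of 2 vertices, one chosen as ±e_i from each of 2 distinct axes: 2^2·C(3,2) = 12.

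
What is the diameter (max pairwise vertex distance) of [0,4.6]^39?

Diagonal = √39 · 4.6 ≈ 28.727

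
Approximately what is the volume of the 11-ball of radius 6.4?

The n-ball volume is π^(n/2)·r^n/Γ(n/2+1). With n=11, r=6.4: V ≈ 1.39022e+09.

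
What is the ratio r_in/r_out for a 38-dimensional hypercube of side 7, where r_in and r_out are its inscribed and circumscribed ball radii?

r_in / r_out = (7/2) / (7√38/2) = 1/√38 ≈ 0.162221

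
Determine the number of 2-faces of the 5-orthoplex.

An n-cross-polytope has 2^(k+1)·C(n,k+1) k-faces. Here 2^3·C(5,3) = 8·10 = 80.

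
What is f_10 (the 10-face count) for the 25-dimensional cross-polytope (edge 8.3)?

f_10(25-orthoplex) = 2^11 · (25 choose 11) = 9128755200.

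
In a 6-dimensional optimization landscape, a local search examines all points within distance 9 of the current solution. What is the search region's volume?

The n-ball volume is π^(n/2)·r^n/Γ(n/2+1). With n=6, r=9: V = 177147·π^3/2 ≈ 2.74633e+06.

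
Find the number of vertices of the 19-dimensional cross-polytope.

The 19-dimensional cross-polytope has 2n = 2·19 = 38 vertices.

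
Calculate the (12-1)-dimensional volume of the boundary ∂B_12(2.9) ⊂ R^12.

S_12(2.9) = 2·π^(12/2)·(2.9)^11 / Γ(12/2) ≈ 1.95491e+06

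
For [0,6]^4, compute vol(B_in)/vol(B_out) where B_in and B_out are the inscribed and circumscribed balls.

Volume scales as r^n, and r_in/r_out = 1/√4, giving (1/√4)^4 ≈ 0.0625.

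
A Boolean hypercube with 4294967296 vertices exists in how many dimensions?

2^n = 4294967296 ⇒ n = log_2(4294967296) = 32.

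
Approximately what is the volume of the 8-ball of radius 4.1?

V_8(4.1) = π^(8/2) · (4.1)^8 / Γ(8/2 + 1) ≈ 324085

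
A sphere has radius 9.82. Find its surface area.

S_3(9.82) = 2·π^(3/2)·(9.82)^2 / Γ(3/2) = 4πr² = 4π·(9.82)² ≈ 1211.81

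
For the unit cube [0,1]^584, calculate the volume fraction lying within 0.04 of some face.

Shell fraction = 1 - (1-0.08)^584 ≈ 1 - 7.114e-22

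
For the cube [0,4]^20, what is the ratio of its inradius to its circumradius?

For an n-cube of any side s, the inradius is s/2 and the circumradius is s√n/2, so the ratio is 1/√20 ≈ 0.223607.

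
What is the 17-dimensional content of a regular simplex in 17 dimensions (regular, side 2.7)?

For a regular n-simplex with edge a, V = (a^n / n!)·√((n+1)/2^n). With a=2.7, n=17: V ≈ 7.09572e-10.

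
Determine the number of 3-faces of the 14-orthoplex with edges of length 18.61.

An n-cross-polytope has 2^(k+1)·C(n,k+1) k-faces. Here 2^4·C(14,4) = 16·1001 = 16016.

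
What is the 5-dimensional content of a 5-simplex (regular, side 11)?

V_5 = √(6) · 11^5 / (5! · 2^(5/2)) ≈ 581.143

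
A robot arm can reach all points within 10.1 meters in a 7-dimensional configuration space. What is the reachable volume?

V_7(10.1) = π^(7/2) · (10.1)^7 / Γ(7/2 + 1) ≈ 5.06559e+07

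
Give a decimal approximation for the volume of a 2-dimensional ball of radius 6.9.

V_2(6.9) = π^(2/2) · (6.9)^2 / Γ(2/2 + 1) ≈ 149.571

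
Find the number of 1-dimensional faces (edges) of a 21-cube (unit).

Number of 1-faces = C(21,1)·2^(21-1) = 21·1048576 = 22020096.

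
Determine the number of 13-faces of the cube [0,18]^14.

An n-cube has C(n,k)·2^(n-k) k-faces. Here C(14,13)·2^1 = 14·2 = 28.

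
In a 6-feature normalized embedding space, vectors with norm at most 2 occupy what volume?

Volume = π^{6/2}·(2)^6/Γ(4) = 32·π^3/3 ≈ 330.734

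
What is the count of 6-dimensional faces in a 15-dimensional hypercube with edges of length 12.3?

f_6(15-cube) = (15 choose 6) · 2^9 = 2562560.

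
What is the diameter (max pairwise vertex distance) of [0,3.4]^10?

||(3.4,3.4,...,3.4)|| = √(10)·3.4 ≈ 10.7517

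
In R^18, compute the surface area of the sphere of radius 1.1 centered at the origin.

|∂B_18(1.1)| ≈ 7.47367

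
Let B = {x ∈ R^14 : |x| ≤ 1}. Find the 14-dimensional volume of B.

V_14(1) = π^(14/2) · (1)^14 / Γ(14/2 + 1) = π^7/5040 ≈ 0.599265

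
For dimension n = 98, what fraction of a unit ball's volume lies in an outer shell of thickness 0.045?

1 - (1-0.045)^98 ≈ 0.989027 ≈ 98.90%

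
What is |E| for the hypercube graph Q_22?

Number of 1-faces = C(22,1)·2^(22-1) = 22·2097152 = 46137344.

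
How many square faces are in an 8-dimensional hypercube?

Number of 2-faces = C(8,2) · 2^(8-2) = 28 · 64 = 1792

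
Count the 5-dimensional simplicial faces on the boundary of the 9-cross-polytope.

f_5(9-orthoplex) = 2^6 · (9 choose 6) = 5376.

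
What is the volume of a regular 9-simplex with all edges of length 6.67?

V_9 = √(10) · 6.67^9 / (9! · 2^(9/2)) ≈ 10.0632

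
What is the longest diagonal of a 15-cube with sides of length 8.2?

The space diagonal of an n-cube of side s is s√n. Here 8.2·√15 ≈ 31.7585.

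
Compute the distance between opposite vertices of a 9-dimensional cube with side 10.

||(10,10,...,10)|| = √(9)·10 = 30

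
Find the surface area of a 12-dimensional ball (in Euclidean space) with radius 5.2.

S = n·V_n(r)/r = 12·V_12(5.2)/5.2 (volume-to-surface relation), giving 1.20444e+09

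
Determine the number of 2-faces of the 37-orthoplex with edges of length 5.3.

Number of 2-faces = 2^(2+1) · C(37,2+1) = 8 · 7770 = 62160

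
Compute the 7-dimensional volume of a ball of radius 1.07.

The n-ball volume is π^(n/2)·r^n/Γ(n/2+1). With n=7, r=1.07: V ≈ 7.58694.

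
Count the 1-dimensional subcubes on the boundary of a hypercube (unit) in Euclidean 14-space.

Number of 1-faces = C(14,1) · 2^(14-1) = 14 · 8192 = 114688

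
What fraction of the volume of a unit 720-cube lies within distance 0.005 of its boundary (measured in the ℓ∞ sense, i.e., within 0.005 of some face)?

1 - (1 - 2·0.005)^720 = 1 - 0.99^720 ≈ 0.99928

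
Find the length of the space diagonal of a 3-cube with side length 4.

Diagonal = √3 · 4 ≈ 6.9282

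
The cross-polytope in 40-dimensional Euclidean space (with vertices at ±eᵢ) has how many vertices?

Number of vertices = 2n = 80.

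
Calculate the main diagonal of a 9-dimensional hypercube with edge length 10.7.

||(10.7,10.7,...,10.7)|| = √(9)·10.7 = 32.1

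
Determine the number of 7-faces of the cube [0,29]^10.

f_7(10-cube) = (10 choose 7) · 2^3 = 960.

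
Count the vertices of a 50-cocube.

The 50-dimensional cross-polytope has 2n = 2·50 = 100 vertices.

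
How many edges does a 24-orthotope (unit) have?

An n-cube has n·2^(n-1) edges. With n = 24: 24·8388608 = 201326592.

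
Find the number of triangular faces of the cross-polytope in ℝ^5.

f_2(5-orthoplex) = 2^3 · (5 choose 3) = 80.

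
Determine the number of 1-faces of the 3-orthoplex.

An n-cross-polytope has 2^(k+1)·C(n,k+1) k-faces. Here 2^2·C(3,2) = 4·3 = 12.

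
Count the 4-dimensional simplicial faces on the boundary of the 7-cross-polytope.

Each 4-face is the convex hull of 5 vertices, one chosen as ±e_i from each of 5 distinct axes: 2^5·C(7,5) = 672.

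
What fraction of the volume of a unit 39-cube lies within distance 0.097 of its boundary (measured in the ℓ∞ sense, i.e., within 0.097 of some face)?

Shell fraction = 1 - (1-0.194)^39 ≈ 0.999778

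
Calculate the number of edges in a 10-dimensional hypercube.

The 10-cube has n·2^(n-1) = 10·2^9 = 10·512 = 5120 edges.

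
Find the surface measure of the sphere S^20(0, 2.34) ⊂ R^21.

S = n·V_n(r)/r = 21·V_21(2.34)/2.34 (volume-to-surface relation), giving 7.09715e+06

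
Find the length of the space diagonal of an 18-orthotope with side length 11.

d = √(11² + 11² + ... + 11²) [18 terms] = √(18·11²) = 11√18 ≈ 46.669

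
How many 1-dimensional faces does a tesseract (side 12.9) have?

Choose 1 of 4 axes to span the face (C(4,1) = 4 ways), then fix each of the remaining 3 coordinates at one of its two extreme values (2^3 = 8 ways): 4·8 = 32.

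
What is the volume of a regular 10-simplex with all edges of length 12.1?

V = (12.1^10 / 10!) · √((10+1) / 2^10) ≈ 1921.49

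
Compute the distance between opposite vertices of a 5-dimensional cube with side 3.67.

Diagonal = √5 · 3.67 ≈ 8.20637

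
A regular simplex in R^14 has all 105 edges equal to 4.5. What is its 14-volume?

Volume = 4.5^14 · √(15/2^14) / 14! ≈ 0.000484621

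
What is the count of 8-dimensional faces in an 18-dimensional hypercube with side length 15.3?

Choose 8 of 18 axes to span the face (C(18,8) = 43758 ways), then fix each of the remaining 10 coordinates at one of its two extreme values (2^10 = 1024 ways): 43758·1024 = 44808192.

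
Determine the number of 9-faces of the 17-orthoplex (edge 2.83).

f_9(17-orthoplex) = 2^10 · (17 choose 10) = 19914752.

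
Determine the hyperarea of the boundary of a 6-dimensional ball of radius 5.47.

S_6(5.47) = 2·π^(6/2)·(5.47)^5 / Γ(6/2) ≈ 151840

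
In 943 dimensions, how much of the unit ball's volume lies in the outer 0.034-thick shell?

V(inner)/V(outer) = ((1-0.034)/1)^943 ≈ 6.814e-15, so the shell fraction is 1 - 6.814e-15.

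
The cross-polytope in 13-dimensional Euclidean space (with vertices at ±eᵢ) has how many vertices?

Number of vertices = 2n = 26.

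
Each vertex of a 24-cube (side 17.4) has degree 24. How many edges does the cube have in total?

The 24-cube has n·2^(n-1) = 24·2^23 = 24·8388608 = 201326592 edges.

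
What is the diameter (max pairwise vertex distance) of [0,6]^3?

||(6,6,...,6)|| = √(3)·6 ≈ 10.3923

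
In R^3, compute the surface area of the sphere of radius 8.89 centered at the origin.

The surface area of an n-ball is 2π^(n/2) r^(n-1) / Γ(n/2). For n=3, r=8.89: 4πr² = 4π·(8.89)² ≈ 993.147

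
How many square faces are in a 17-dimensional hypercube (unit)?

Number of 2-faces = C(17,2) · 2^(17-2) = 136 · 32768 = 4456448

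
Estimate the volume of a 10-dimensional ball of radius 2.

V_10(2) = π^(10/2) · (2)^10 / Γ(10/2 + 1) = 128·π^5/15 ≈ 2611.37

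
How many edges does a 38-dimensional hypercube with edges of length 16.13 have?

Each of the 2^38 = 274877906944 vertices has degree 38; total edges = 38·2^38/2 = 5222680231936.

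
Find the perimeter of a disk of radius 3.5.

|∂B_2(3.5)| = 2πr = 2π·3.5 ≈ 21.9911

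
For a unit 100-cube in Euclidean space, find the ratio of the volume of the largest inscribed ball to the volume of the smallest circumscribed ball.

V_in/V_out = n^(-n/2) = 100^(-100/2) ≈ 1e-100.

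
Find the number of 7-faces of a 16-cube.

An n-cube has C(n,k)·2^(n-k) k-faces. Here C(16,7)·2^9 = 11440·512 = 5857280.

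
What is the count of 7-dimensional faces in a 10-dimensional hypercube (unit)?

Choose 7 of 10 axes to span the face (C(10,7) = 120 ways), then fix each of the remaining 3 coordinates at one of its two extreme values (2^3 = 8 ways): 120·8 = 960.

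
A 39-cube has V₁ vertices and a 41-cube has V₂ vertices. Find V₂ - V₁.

V₁ = 2^39 = 549755813888. V₂ = 2^41 = 2199023255552. V₂ - V₁ = 1649267441664.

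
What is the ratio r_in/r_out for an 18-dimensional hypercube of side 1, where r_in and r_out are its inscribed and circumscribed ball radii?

r_in / r_out = (1/2) / (1√18/2) = 1/√18 ≈ 0.235702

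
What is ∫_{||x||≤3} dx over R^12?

V = 59049·π^6/80 ≈ 709613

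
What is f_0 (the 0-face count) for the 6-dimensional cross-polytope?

Number of 0-faces = 2^(0+1) · C(6,0+1) = 2 · 6 = 12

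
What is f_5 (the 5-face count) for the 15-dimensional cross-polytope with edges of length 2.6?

Each 5-face is the convex hull of 6 vertices, one chosen as ±e_i from each of 6 distinct axes: 2^6·C(15,6) = 320320.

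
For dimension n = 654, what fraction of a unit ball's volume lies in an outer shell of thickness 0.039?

1 - (1-0.039)^654 ≈ 1 - 5.025e-12 ≈ (100 - 5.02e-10)%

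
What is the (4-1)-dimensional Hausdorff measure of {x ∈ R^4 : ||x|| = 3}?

The surface area of an n-ball is 2π^(n/2) r^(n-1) / Γ(n/2). For n=4, r=3: 54·π^2 ≈ 532.959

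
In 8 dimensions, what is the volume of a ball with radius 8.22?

The n-ball volume is π^(n/2)·r^n/Γ(n/2+1). With n=8, r=8.22: V ≈ 8.45985e+07.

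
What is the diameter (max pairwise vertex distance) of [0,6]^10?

The space diagonal of an n-cube of side s is s√n. Here 6·√10 ≈ 18.9737.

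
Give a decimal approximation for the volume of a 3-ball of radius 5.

Volume = π^{3/2}·(5)^3/Γ(5/2) = 500·π/3 ≈ 523.599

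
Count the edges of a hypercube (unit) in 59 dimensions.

Number of 1-faces = C(59,1)·2^(59-1) = 59·288230376151711744 = 17005592192950992896.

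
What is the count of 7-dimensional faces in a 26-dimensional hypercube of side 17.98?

Choose 7 of 26 axes to span the face (C(26,7) = 657800 ways), then fix each of the remaining 19 coordinates at one of its two extreme values (2^19 = 524288 ways): 657800·524288 = 344876646400.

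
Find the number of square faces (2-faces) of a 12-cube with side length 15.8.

Number of 2-faces = C(12,2) · 2^(12-2) = 66 · 1024 = 67584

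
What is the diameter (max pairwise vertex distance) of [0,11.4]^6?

d = √(11.4² + 11.4² + ... + 11.4²) [6 terms] = √(6·11.4²) = 11.4√6 ≈ 27.9242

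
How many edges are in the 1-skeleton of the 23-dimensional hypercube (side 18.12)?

The 23-cube has n·2^(n-1) = 23·2^22 = 23·4194304 = 96468992 edges.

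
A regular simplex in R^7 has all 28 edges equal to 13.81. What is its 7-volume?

V = (13.81^7 / 7!) · √((7+1) / 2^7) ≈ 4751.88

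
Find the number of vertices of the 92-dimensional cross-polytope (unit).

An n-cross-polytope has 2n vertices; here n = 92, giving 184.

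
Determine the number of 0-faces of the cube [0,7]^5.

Number of 0-faces = C(5,0) · 2^(5-0) = 1 · 32 = 32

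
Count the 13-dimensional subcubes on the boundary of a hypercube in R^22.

An n-cube has C(n,k)·2^(n-k) k-faces. Here C(22,13)·2^9 = 497420·512 = 254679040.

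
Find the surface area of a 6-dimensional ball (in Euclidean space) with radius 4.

The surface area of an n-ball is 2π^(n/2) r^(n-1) / Γ(n/2). For n=6, r=4: 1024·π^3 ≈ 31750.4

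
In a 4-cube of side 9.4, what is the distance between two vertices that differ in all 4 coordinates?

d = √(9.4² + 9.4² + ... + 9.4²) [4 terms] = √(4·9.4²) = 9.4√4 = 18.8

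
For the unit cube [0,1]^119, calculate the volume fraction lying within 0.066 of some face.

The inner cube has side 1-2·0.066 = 0.868 and volume (0.868)^119 ≈ 4.829e-08, so the shell holds 0.9999999517 of the volume.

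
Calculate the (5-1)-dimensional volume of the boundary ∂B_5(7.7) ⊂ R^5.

S_5(7.7) = 2·π^(5/2)·(7.7)^4 / Γ(5/2) ≈ 92519.1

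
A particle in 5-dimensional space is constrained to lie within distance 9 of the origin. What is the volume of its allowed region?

Volume = π^{5/2}·(9)^5/Γ(7/2) = 157464·π^2/5 ≈ 310821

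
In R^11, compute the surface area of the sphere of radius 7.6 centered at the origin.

S_11(7.6) = 2·π^(11/2)·(7.6)^10 / Γ(11/2) ≈ 1.3324e+10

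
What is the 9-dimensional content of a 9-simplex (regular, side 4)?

V = (4^9 / 9!) · √((9+1) / 2^9) ≈ 0.100958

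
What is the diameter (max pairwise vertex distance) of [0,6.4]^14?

||(6.4,6.4,...,6.4)|| = √(14)·6.4 ≈ 23.9466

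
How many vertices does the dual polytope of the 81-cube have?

The 81-dimensional cross-polytope has 2n = 2·81 = 162 vertices.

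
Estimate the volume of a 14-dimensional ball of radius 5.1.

V_14(5.1) = π^(14/2) · (5.1)^14 / Γ(14/2 + 1) ≈ 4.82615e+09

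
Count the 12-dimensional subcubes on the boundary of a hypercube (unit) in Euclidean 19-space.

f_12(19-cube) = (19 choose 12) · 2^7 = 6449664.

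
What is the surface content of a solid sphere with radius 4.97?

|∂B_3(4.97)| = 4πr² = 4π·(4.97)² ≈ 310.401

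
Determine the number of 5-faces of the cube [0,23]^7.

Number of 5-faces = C(7,5) · 2^(7-5) = 21 · 4 = 84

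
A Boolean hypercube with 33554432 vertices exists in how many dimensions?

n = log_2(33554432) = 25.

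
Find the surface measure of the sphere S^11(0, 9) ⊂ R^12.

|∂B_12(9)| = 10460353203·π^6/20 ≈ 5.02824e+11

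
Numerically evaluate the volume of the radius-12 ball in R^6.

V = 497664·π^3 ≈ 1.54307e+07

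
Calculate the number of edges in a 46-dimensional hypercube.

Each of the 2^46 = 70368744177664 vertices has degree 46; total edges = 46·2^46/2 = 1618481116086272.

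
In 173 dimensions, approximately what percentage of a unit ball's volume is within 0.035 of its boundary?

1 - (1-0.035)^173 ≈ 0.997895 ≈ 99.79%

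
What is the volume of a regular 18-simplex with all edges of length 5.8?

V = (5.8^18 / 18!) · √((18+1) / 2^18) ≈ 7.33618e-05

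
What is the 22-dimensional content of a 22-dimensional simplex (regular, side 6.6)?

Volume = 6.6^22 · √(23/2^22) / 22! ≈ 2.2322e-06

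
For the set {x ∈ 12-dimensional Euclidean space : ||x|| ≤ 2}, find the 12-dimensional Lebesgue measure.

The n-ball volume is π^(n/2)·r^n/Γ(n/2+1). With n=12, r=2: V = 256·π^6/45 ≈ 5469.24.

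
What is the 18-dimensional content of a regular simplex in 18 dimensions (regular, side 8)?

Volume = 8^18 · √(19/2^18) / 18! ≈ 0.0239544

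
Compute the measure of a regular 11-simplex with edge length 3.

V = (3^11 / 11!) · √((11+1) / 2^11) ≈ 0.000339706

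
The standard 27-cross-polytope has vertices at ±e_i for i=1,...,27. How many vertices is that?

Number of vertices = 2n = 54.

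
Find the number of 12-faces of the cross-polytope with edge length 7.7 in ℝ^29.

Each 12-face is the convex hull of 13 vertices, one chosen as ±e_i from each of 13 distinct axes: 2^13·C(29,13) = 555941191680.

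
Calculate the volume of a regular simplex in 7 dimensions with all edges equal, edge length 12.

For a regular n-simplex with edge a, V = (a^n / n!)·√((n+1)/2^n). With a=12, n=7: V ≈ 1777.37.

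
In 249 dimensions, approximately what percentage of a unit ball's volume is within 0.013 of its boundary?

1 - (1-0.013)^249 ≈ 0.961543 ≈ 96.15%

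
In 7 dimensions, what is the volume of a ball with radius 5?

V_7(5) = π^(7/2) · (5)^7 / Γ(7/2 + 1) = 250000·π^3/21 ≈ 369122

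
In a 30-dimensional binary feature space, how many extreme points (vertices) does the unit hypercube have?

Number of vertices = 2^30 = 1073741824.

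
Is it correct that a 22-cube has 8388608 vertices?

False. The 22-cube has 2^22 = 4194304 vertices.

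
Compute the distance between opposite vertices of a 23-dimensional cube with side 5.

The space diagonal of an n-cube of side s is s√n. Here 5·√23 ≈ 23.9792.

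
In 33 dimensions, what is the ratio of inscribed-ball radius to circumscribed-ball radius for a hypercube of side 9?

r_in / r_out = (9/2) / (9√33/2) = 1/√33 ≈ 0.174078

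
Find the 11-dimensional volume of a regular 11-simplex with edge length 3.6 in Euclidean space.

Volume = 3.6^11 · √(12/2^11) / 11! ≈ 0.00252405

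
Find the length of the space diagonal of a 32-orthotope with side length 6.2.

d = √(6.2² + 6.2² + ... + 6.2²) [32 terms] = √(32·6.2²) = 6.2√32 ≈ 35.0725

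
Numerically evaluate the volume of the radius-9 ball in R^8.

Volume = π^{8/2}·(9)^8/Γ(5) = 14348907·π^4/8 ≈ 1.74714e+08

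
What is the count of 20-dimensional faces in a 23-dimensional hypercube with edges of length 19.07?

Number of 20-faces = C(23,20) · 2^(23-20) = 1771 · 8 = 14168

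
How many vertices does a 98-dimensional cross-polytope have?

The 98-dimensional cross-polytope has 2n = 2·98 = 196 vertices.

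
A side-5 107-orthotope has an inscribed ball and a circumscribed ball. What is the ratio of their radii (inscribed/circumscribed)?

r_in / r_out = (5/2) / (5√107/2) = 1/√107 ≈ 0.0966736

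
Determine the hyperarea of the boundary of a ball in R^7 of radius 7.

The surface area of an n-ball is 2π^(n/2) r^(n-1) / Γ(n/2). For n=7, r=7: 1882384·π^3/15 ≈ 3.89105e+06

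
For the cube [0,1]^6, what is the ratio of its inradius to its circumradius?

Ratio = (s/2)/(s√6/2) = 6^(-1/2) ≈ 0.408248.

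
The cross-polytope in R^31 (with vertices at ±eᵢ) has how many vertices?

An n-cross-polytope has 2n vertices; here n = 31, giving 62.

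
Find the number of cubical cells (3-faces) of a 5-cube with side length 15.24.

Choose 3 of 5 axes to span the face (C(5,3) = 10 ways), then fix each of the remaining 2 coordinates at one of its two extreme values (2^2 = 4 ways): 10·4 = 40.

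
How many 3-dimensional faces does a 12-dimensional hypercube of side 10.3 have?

Choose 3 of 12 axes to span the face (C(12,3) = 220 ways), then fix each of the remaining 9 coordinates at one of its two extreme values (2^9 = 512 ways): 220·512 = 112640.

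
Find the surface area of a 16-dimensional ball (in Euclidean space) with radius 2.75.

The surface area of an n-ball is 2π^(n/2) r^(n-1) / Γ(n/2). For n=16, r=2.75: 1.46484e+07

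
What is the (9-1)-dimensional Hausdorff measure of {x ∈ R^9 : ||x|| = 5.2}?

S_9(5.2) = 2·π^(9/2)·(5.2)^8 / Γ(9/2) ≈ 1.58704e+07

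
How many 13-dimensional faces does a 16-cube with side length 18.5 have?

f_13(16-cube) = (16 choose 13) · 2^3 = 4480.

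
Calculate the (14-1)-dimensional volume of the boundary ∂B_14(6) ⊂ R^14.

S = n·V_n(r)/r = 14·V_14(6)/6 (volume-to-surface relation), giving 181398528·π^7/5 ≈ 1.09575e+11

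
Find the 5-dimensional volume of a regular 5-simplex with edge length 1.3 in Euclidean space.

V = (1.3^5 / 5!) · √((5+1) / 2^5) ≈ 0.0133979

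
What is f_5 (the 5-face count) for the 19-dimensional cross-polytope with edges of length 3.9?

Each 5-face is the convex hull of 6 vertices, one chosen as ±e_i from each of 6 distinct axes: 2^6·C(19,6) = 1736448.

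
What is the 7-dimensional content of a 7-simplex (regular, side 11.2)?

V = (11.2^7 / 7!) · √((7+1) / 2^7) ≈ 1096.57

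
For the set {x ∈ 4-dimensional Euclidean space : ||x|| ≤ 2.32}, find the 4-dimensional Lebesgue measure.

The n-ball volume is π^(n/2)·r^n/Γ(n/2+1). With n=4, r=2.32: V ≈ 142.962.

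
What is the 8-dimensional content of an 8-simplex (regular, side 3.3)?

Volume = 3.3^8 · √(9/2^8) / 8! ≈ 0.0654022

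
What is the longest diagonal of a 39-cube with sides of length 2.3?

Diagonal = √39 · 2.3 ≈ 14.3635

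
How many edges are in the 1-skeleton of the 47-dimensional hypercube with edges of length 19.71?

Each of the 2^47 = 140737488355328 vertices has degree 47; total edges = 47·2^47/2 = 3307330976350208.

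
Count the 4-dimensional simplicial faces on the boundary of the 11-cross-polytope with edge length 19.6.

Each 4-face is the convex hull of 5 vertices, one chosen as ±e_i from each of 5 distinct axes: 2^5·C(11,5) = 14784.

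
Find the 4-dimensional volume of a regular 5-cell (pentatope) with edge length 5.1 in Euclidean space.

V = (5.1^4 / 4!) · √((4+1) / 2^4) ≈ 15.7578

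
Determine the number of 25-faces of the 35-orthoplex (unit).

f_25(35-orthoplex) = 2^26 · (35 choose 26) = 4738386430525440.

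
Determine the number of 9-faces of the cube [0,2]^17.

Number of 9-faces = C(17,9) · 2^(17-9) = 24310 · 256 = 6223360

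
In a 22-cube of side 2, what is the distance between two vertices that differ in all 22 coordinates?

d = √(2² + 2² + ... + 2²) [22 terms] = √(22·2²) = 2√22 ≈ 9.38083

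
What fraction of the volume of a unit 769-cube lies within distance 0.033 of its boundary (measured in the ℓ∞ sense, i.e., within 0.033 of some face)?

The inner cube has side 1-2·0.033 = 0.934 and volume (0.934)^769 ≈ 1.573e-23, so the shell holds 1 - 1.573e-23 of the volume.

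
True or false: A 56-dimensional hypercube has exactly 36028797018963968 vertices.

False. The 56-cube has 2^56 = 72057594037927936 vertices.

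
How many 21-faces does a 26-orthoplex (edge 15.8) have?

Number of 21-faces = 2^(21+1) · C(26,21+1) = 4194304 · 14950 = 62704844800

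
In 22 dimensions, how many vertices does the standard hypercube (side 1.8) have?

The 22-cube has 2^22 = 4194304 vertices.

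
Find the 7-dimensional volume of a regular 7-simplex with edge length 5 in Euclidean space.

V = (5^7 / 7!) · √((7+1) / 2^7) ≈ 3.87525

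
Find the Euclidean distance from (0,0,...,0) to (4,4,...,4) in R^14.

||(4,4,...,4)|| = √(14)·4 ≈ 14.9666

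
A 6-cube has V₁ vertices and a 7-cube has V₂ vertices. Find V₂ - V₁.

V₁ = 2^6 = 64. V₂ = 2^7 = 128. V₂ - V₁ = 64.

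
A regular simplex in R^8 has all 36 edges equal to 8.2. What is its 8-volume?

For a regular n-simplex with edge a, V = (a^n / n!)·√((n+1)/2^n). With a=8.2, n=8: V ≈ 95.0586.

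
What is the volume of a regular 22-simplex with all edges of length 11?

V = (11^22 / 22!) · √((22+1) / 2^22) ≈ 0.169592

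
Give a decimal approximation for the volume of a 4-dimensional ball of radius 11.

Volume = π^{4/2}·(11)^4/Γ(3) = 14641·π^2/2 ≈ 72250.4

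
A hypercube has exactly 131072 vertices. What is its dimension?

2^n = 131072 ⇒ n = log_2(131072) = 17.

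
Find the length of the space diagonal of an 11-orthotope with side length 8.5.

||(8.5,8.5,...,8.5)|| = √(11)·8.5 ≈ 28.1913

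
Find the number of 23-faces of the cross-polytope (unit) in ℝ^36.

An n-cross-polytope has 2^(k+1)·C(n,k+1) k-faces. Here 2^24·C(36,24) = 16777216·1251677700 = 20999667135283200.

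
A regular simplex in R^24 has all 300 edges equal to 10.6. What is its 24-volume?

For a regular n-simplex with edge a, V = (a^n / n!)·√((n+1)/2^n). With a=10.6, n=24: V ≈ 0.00796609.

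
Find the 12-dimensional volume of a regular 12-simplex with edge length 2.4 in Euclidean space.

V_12 = √(13) · 2.4^12 / (12! · 2^(12/2)) ≈ 4.29526e-06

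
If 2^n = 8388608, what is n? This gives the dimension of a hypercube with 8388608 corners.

2^n = 8388608 ⇒ n = log_2(8388608) = 23.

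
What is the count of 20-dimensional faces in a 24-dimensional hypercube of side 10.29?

Choose 20 of 24 axes to span the face (C(24,20) = 10626 ways), then fix each of the remaining 4 coordinates at one of its two extreme values (2^4 = 16 ways): 10626·16 = 170016.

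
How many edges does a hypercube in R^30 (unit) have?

Number of 1-faces = C(30,1)·2^(30-1) = 30·536870912 = 16106127360.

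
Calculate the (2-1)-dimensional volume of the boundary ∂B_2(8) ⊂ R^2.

|∂B_2(8)| = 2πr = 2π·8 ≈ 50.2655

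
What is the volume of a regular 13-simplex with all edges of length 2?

V = (2^13 / 13!) · √((13+1) / 2^13) ≈ 5.43849e-08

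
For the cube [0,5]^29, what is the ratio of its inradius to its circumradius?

Ratio = (s/2)/(s√29/2) = 29^(-1/2) ≈ 0.185695.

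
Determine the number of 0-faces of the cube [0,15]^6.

Number of 0-faces = C(6,0) · 2^(6-0) = 1 · 64 = 64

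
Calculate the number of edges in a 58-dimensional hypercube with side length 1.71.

The 58-cube has n·2^(n-1) = 58·2^57 = 58·144115188075855872 = 8358680908399640576 edges.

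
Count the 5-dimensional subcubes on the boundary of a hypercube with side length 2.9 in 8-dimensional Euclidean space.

Choose 5 of 8 axes to span the face (C(8,5) = 56 ways), then fix each of the remaining 3 coordinates at one of its two extreme values (2^3 = 8 ways): 56·8 = 448.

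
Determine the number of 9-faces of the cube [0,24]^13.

Number of 9-faces = C(13,9) · 2^(13-9) = 715 · 16 = 11440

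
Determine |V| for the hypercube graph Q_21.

Number of vertices = 2^21 = 2097152.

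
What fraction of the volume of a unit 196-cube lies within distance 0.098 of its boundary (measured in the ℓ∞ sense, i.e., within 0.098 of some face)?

Shell fraction = 1 - (1-0.196)^196 ≈ 1 - 2.693e-19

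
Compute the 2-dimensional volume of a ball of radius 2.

V_2(2) = π^(2/2) · (2)^2 / Γ(2/2 + 1) = 4·π ≈ 12.5664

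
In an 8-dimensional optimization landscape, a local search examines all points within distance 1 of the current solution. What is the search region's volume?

V = π^4/24 ≈ 4.05871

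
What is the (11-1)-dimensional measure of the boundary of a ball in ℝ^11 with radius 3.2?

The surface area of an n-ball is 2π^(n/2) r^(n-1) / Γ(n/2). For n=11, r=3.2: 2.33344e+06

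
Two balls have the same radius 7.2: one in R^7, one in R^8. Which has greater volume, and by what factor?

V_7(7.2) ≈ 4.73923e+06, V_8(7.2) ≈ 2.93122e+07. The 8-ball is larger by a factor of 6.185.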